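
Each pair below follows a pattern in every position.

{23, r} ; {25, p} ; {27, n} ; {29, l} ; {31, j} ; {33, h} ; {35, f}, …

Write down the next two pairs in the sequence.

{37, d}, {39, b}

First component: 23, 25, 27, 29, 31, 33, 35 → 37 → 39 (+2 each step).
Letter goes r, p, n, l, j, h, f → d → b (letters move back 2 places in the alphabet).
Putting the parts together: {37, d} and then {39, b}.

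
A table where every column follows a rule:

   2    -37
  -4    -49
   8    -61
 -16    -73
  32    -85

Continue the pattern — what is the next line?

First component: ×(-2) each step, so 2, -4, 8, -16, 32 → -64.
Second component goes -37, -49, -61, -73, -85 → -97 (−12 each step).
So the next line is -64  -97.

-64  -97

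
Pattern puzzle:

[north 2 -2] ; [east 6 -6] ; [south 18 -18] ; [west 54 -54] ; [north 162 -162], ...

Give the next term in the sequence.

Direction: repeats north → east → south → west; north, east, south, west, north → east.
Second component goes 2, 6, 18, 54, 162 → 486 (×3 each step).
Third component: -2, -6, -18, -54, -162 → -486 (always the negative of the second component).
Putting it together: [east 486 -486].

[east 486 -486]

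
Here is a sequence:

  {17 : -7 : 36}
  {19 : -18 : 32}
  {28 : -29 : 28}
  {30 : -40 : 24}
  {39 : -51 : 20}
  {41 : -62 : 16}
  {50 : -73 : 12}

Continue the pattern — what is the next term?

First entry goes 17, 19, 28, 30, 39, 41, 50 → 52 (alternating steps +2, +9, +2, +9, …).
Second entry: −11 each step; -7, -18, -29, -40, -51, -62, -73 → -84.
Third entry: −4 each step, so 36, 32, 28, 24, 20, 16, 12 → 8.
Putting it together: {52 : -84 : 8}.

{52 : -84 : 8}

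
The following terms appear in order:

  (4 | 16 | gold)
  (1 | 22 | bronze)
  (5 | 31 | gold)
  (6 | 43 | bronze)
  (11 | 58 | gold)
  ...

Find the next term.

(17 | 76 | bronze)

First component: each term is the sum of the two before it; 4, 1, 5, 6, 11 → 17.
Second component goes 16, 22, 31, 43, 58 → 76 (differences are 6, 9, 12, … (increasing by 3 each time)).
Rank: alternates gold ↔ bronze, so gold, bronze, gold, bronze, gold → bronze.
So the next term is (17 | 76 | bronze).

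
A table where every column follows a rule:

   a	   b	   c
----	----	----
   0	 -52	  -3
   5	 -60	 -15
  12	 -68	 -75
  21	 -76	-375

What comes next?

Column a — differences are 5, 7, 9, … (increasing by 2 each time): 0, 5, 12, 21 → 32.
Column b: -52, -60, -68, -76 → -84 (−8 each step).
Column c: -3, -15, -75, -375 → -1875 (×5 each step).
Putting it together: 32  -84  -1875.

32  -84  -1875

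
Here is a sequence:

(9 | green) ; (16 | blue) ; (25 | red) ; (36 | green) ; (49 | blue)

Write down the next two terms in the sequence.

(64 | red), (81 | green)

For the first entry, perfect squares: 3², 4², 5², …: 9, 16, 25, 36, 49 → 64 → 81.
For the colour, repeats green → blue → red: green, blue, red, green, blue → red → green.
Putting the parts together: (64 | red) and then (81 | green).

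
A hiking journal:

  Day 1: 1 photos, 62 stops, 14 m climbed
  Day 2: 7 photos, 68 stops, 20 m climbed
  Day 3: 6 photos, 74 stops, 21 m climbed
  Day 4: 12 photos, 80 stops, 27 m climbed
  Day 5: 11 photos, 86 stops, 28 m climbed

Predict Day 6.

17 photos, 92 stops, 34 m climbed

Photos: alternating steps +6, −1, +6, −1, …, so 1, 7, 6, 12, 11 → 17.
Stops: 62, 68, 74, 80, 86 → 92 (+6 each step).
M climbed — alternating steps +6, +1, +6, +1, …: 14, 20, 21, 27, 28 → 34.
Combining the parts gives 17 photos, 92 stops, 34 m climbed.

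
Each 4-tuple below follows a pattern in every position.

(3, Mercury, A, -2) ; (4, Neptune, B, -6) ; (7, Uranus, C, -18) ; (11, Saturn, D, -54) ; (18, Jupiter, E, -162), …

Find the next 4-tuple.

(29, Mars, F, -486)

First entry: each term is the sum of the two before it, so 3, 4, 7, 11, 18 → 29.
Planet: Mercury, Neptune, Uranus, Saturn, Jupiter → Mars (runs backward through the planets Mercury→Neptune).
Letter: letters move forward 1 place in the alphabet, so A, B, C, D, E → F.
Fourth entry: -2, -6, -18, -54, -162 → -486 (×3 each step).
Putting it together: (29, Mars, F, -486).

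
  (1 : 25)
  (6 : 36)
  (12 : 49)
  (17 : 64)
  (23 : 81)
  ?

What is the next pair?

(28 : 100)

For the first entry, alternating steps +5, +6, +5, +6, …: 1, 6, 12, 17, 23 → 28.
Second entry: 25, 36, 49, 64, 81 → 100 (perfect squares: 5², 6², 7², …).
Putting it together: (28 : 100).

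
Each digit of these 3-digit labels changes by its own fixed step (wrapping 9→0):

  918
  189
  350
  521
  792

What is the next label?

First digit: +2 each step, mod 10; 9, 1, 3, 5, 7 → 9.
Second digit: 1, 8, 5, 2, 9 → 6 (−3 each step, mod 10).
Third digit: +1 each step, mod 10; 8, 9, 0, 1, 2 → 3.
Putting it together: 963.

963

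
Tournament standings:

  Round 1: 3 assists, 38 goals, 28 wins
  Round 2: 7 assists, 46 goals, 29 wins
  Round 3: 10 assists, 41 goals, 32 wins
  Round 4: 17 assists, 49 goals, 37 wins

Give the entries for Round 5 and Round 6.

Assists: each term is the sum of the two before it; 3, 7, 10, 17 → 27 → 44.
Goals — alternating steps +8, −5, +8, −5, …: 38, 46, 41, 49 → 44 → 52.
Wins: differences are 1, 3, 5, … (increasing by 2 each time); 28, 29, 32, 37 → 44 → 53.
So the next two records are 27 assists, 44 goals, 44 wins and 44 assists, 52 goals, 53 wins.

27 assists, 44 goals, 44 wins; 44 assists, 52 goals, 53 wins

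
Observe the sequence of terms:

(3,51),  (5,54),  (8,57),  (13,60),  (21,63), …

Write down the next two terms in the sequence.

(34,66), (55,69)

For the first part, each term is the sum of the two before it: 3, 5, 8, 13, 21 → 34 → 55.
Second part: 51, 54, 57, 60, 63 → 66 → 69 (+3 each step).
Putting the parts together: (34,66) and then (55,69).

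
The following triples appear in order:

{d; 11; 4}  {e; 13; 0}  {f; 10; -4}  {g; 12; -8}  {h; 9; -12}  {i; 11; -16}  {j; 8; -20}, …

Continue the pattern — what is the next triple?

Letter: letters move forward 1 place in the alphabet; d, e, f, g, h, i, j → k.
For the second coordinate, alternating steps +2, −3, +2, −3, …: 11, 13, 10, 12, 9, 11, 8 → 10.
Third coordinate: −4 each step; 4, 0, -4, -8, -12, -16, -20 → -24.
So the next triple is {k; 10; -24}.

{k; 10; -24}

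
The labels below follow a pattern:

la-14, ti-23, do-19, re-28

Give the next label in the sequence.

mi-24

Note: runs through the solfège scale do→ti, so la, ti, do, re → mi.
Second component: alternating steps +9, −4, +9, −4, …, so 14, 23, 19, 28 → 24.
Putting it together: mi-24.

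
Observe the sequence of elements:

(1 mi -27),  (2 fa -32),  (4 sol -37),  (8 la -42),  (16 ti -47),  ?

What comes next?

(32 do -52)

First value goes 1, 2, 4, 8, 16 → 32 (×2 each step).
Note: runs through the solfège scale do→ti, so mi, fa, sol, la, ti → do.
Third value — −5 each step: -27, -32, -37, -42, -47 → -52.
So the next element is (32 do -52).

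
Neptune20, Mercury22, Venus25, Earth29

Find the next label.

Planet: runs through the planets Mercury→Neptune; Neptune, Mercury, Venus, Earth → Mars.
Second component — differences are 2, 3, 4, … (increasing by 1 each time): 20, 22, 25, 29 → 34.
Putting it together: Mars34.

Mars34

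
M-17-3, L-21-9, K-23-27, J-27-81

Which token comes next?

Letter goes M, L, K, J → I (letters move back 1 place in the alphabet).
Second component — alternating steps +4, +2, +4, +2, …: 17, 21, 23, 27 → 29.
Third component: ×3 each step; 3, 9, 27, 81 → 243.
So the next token is I-29-243.

I-29-243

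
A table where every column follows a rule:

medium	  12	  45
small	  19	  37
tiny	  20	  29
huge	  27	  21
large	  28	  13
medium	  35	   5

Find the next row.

Size: medium, small, tiny, huge, large, medium → small (repeats medium → small → tiny → huge → large).
Second component: alternating steps +7, +1, +7, +1, …, so 12, 19, 20, 27, 28, 35 → 36.
For the third component, −8 each step: 45, 37, 29, 21, 13, 5 → -3.
Combining the parts gives small  36  -3.

small  36  -3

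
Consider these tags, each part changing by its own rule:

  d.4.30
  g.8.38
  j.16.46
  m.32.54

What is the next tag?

Letter: d, g, j, m → p (letters move forward 3 places in the alphabet).
Second component: ×2 each step; 4, 8, 16, 32 → 64.
Third component goes 30, 38, 46, 54 → 62 (+8 each step).
Putting it together: p.64.62.

p.64.62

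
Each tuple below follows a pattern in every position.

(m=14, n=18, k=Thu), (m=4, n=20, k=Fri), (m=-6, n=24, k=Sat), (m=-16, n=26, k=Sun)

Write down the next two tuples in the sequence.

M goes 14, 4, -6, -16 → -26 → -36 (−10 each step).
N: alternating steps +2, +4, +2, +4, …, so 18, 20, 24, 26 → 30 → 32.
For the k, runs through the weekdays Mon→Sun: Thu, Fri, Sat, Sun → Mon → Tue.
So the next two tuples are (m=-26, n=30, k=Mon) and (m=-36, n=32, k=Tue).

(m=-26, n=30, k=Mon), (m=-36, n=32, k=Tue)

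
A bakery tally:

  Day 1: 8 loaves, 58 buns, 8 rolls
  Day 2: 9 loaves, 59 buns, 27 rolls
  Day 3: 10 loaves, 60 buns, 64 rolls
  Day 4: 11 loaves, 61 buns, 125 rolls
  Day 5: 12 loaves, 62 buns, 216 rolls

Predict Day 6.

13 loaves, 63 buns, 343 rolls

Loaves: 8, 9, 10, 11, 12 → 13 (+1 each step).
Buns: 58, 59, 60, 61, 62 → 63 (+1 each step).
Rolls goes 8, 27, 64, 125, 216 → 343 (perfect cubes: 2³, 3³, 4³, …).
Combining the parts gives 13 loaves, 63 buns, 343 rolls.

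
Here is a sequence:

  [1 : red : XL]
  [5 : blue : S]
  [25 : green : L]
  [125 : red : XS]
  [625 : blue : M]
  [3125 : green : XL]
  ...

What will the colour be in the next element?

red

First entry: 1, 5, 25, 125, 625, 3125 → 15625 (×5 each step).
Colour: repeats red → blue → green; red, blue, green, red, blue, green → red.
Size: XL, S, L, XS, M, XL → S (repeats XL → S → L → XS → M).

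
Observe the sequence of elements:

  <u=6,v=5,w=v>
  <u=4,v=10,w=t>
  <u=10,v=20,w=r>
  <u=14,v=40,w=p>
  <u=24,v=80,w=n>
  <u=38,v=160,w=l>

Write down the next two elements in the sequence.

U — each term is the sum of the two before it: 6, 4, 10, 14, 24, 38 → 62 → 100.
V: 5, 10, 20, 40, 80, 160 → 320 → 640 (×2 each step).
W goes v, t, r, p, n, l → j → h (letters move back 2 places in the alphabet).
Putting the parts together: <u=62,v=320,w=j> and then <u=100,v=640,w=h>.

<u=62,v=320,w=j>, <u=100,v=640,w=h>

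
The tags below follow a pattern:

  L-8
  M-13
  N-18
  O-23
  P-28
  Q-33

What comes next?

Letter: L, M, N, O, P, Q → R (letters move forward 1 place in the alphabet).
Second component: +5 each step, so 8, 13, 18, 23, 28, 33 → 38.
Combining the parts gives R-38.

R-38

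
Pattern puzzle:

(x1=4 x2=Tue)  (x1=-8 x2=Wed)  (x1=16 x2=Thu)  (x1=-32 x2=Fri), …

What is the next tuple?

X1: ×(-2) each step, so 4, -8, 16, -32 → 64.
X2 — runs through the weekdays Mon→Sun: Tue, Wed, Thu, Fri → Sat.
Putting it together: (x1=64 x2=Sat).

(x1=64 x2=Sat)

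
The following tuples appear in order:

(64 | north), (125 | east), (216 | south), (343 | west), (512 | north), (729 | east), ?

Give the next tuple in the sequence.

(1000 | south)

First slot — perfect cubes: 4³, 5³, 6³, …: 64, 125, 216, 343, 512, 729 → 1000.
Direction — repeats north → east → south → west: north, east, south, west, north, east → south.
Combining the parts gives (1000 | south).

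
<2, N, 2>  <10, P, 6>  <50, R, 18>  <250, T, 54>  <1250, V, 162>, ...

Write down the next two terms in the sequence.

<6250, X, 486>, <31250, Z, 1458>

For the first slot, ×5 each step: 2, 10, 50, 250, 1250 → 6250 → 31250.
Letter goes N, P, R, T, V → X → Z (letters move forward 2 places in the alphabet).
For the third slot, ×3 each step: 2, 6, 18, 54, 162 → 486 → 1458.
Putting the parts together: <6250, X, 486> and then <31250, Z, 1458>.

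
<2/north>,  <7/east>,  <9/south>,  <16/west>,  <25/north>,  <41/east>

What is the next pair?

First part: each term is the sum of the two before it, so 2, 7, 9, 16, 25, 41 → 66.
Direction: repeats north → east → south → west, so north, east, south, west, north, east → south.
Combining the parts gives <66/south>.

<66/south>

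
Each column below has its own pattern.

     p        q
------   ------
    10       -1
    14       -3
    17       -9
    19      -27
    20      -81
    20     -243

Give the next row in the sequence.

19  -729

For the column p, differences are 4, 3, 2, … (decreasing by 1 each time): 10, 14, 17, 19, 20, 20 → 19.
Column q goes -1, -3, -9, -27, -81, -243 → -729 (×3 each step).
So the next row is 19  -729.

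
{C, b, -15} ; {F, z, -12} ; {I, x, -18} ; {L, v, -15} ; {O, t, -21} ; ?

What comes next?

{R, r, -18}

For the first letter, letters move forward 3 places in the alphabet: C, F, I, L, O → R.
For the second letter, letters move back 2 places in the alphabet, wrapping A→Z: b, z, x, v, t → r.
Third value — alternating steps +3, −6, +3, −6, …: -15, -12, -18, -15, -21 → -18.
So the next triple is {R, r, -18}.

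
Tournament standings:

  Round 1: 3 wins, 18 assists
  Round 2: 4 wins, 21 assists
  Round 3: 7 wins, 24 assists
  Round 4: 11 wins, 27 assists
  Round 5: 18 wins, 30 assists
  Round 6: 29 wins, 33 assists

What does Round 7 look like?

Wins: 3, 4, 7, 11, 18, 29 → 47 (each term is the sum of the two before it).
Assists: +3 each step; 18, 21, 24, 27, 30, 33 → 36.
So the next row is 47 wins, 36 assists.

47 wins, 36 assists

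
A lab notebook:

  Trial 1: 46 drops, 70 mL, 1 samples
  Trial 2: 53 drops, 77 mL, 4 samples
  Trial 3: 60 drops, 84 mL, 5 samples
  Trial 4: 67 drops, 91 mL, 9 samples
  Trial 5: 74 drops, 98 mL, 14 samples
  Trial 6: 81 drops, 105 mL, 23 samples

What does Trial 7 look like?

Drops: +7 each step; 46, 53, 60, 67, 74, 81 → 88.
ML: +7 each step, so 70, 77, 84, 91, 98, 105 → 112.
Samples: each term is the sum of the two before it; 1, 4, 5, 9, 14, 23 → 37.
So the next line is 88 drops, 112 mL, 37 samples.

88 drops, 112 mL, 37 samples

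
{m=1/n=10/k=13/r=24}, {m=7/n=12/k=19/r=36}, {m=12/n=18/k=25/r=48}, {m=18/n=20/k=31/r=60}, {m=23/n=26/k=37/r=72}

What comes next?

{m=29/n=28/k=43/r=84}

For the m, alternating steps +6, +5, +6, +5, …: 1, 7, 12, 18, 23 → 29.
N: alternating steps +2, +6, +2, +6, …, so 10, 12, 18, 20, 26 → 28.
K: +6 each step; 13, 19, 25, 31, 37 → 43.
R: 24, 36, 48, 60, 72 → 84 (+12 each step).
Combining the parts gives {m=29/n=28/k=43/r=84}.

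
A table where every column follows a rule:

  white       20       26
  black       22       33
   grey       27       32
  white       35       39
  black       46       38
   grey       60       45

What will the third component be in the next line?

Third component — alternating steps +7, −1, +7, −1, …: 26, 33, 32, 39, 38, 45 → 44.

44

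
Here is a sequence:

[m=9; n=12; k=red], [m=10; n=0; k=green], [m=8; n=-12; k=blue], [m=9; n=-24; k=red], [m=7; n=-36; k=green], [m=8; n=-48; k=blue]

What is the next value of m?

M — alternating steps +1, −2, +1, −2, …: 9, 10, 8, 9, 7, 8 → 6.

6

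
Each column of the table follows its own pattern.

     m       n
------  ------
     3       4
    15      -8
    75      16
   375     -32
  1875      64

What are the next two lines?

9375  -128; 46875  256

For the column m, ×5 each step: 3, 15, 75, 375, 1875 → 9375 → 46875.
Column n goes 4, -8, 16, -32, 64 → -128 → 256 (×(-2) each step).
Putting the parts together: 9375  -128 and then 46875  256.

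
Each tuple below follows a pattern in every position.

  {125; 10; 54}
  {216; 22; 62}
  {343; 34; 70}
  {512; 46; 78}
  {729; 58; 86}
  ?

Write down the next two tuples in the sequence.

First slot: perfect cubes: 5³, 6³, 7³, …, so 125, 216, 343, 512, 729 → 1000 → 1331.
Second slot: +12 each step; 10, 22, 34, 46, 58 → 70 → 82.
Third slot: +8 each step, so 54, 62, 70, 78, 86 → 94 → 102.
Putting the parts together: {1000; 70; 94} and then {1331; 82; 102}.

{1000; 70; 94}, {1331; 82; 102}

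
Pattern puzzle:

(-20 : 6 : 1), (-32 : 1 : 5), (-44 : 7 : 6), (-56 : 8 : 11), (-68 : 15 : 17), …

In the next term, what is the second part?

Second part goes 6, 1, 7, 8, 15 → 23 (each term is the sum of the two before it).

23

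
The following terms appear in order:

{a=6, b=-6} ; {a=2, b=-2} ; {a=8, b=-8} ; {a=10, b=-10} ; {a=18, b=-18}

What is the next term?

A: each term is the sum of the two before it, so 6, 2, 8, 10, 18 → 28.
B: -6, -2, -8, -10, -18 → -28 (always the negative of the a).
Combining the parts gives {a=28, b=-28}.

{a=28, b=-28}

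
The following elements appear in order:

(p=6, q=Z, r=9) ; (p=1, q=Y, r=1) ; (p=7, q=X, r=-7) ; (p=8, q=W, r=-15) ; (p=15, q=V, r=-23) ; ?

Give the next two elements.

For the p, each term is the sum of the two before it: 6, 1, 7, 8, 15 → 23 → 38.
Q goes Z, Y, X, W, V → U → T (letters move back 1 place in the alphabet).
R — −8 each step: 9, 1, -7, -15, -23 → -31 → -39.
So the next two elements are (p=23, q=U, r=-31) and (p=38, q=T, r=-39).

(p=23, q=U, r=-31), (p=38, q=T, r=-39)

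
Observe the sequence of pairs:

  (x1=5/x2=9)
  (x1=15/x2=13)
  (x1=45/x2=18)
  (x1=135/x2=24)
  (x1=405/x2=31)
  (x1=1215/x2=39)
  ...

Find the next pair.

X1: ×3 each step, so 5, 15, 45, 135, 405, 1215 → 3645.
X2 — differences are 4, 5, 6, … (increasing by 1 each time): 9, 13, 18, 24, 31, 39 → 48.
Putting it together: (x1=3645/x2=48).

(x1=3645/x2=48)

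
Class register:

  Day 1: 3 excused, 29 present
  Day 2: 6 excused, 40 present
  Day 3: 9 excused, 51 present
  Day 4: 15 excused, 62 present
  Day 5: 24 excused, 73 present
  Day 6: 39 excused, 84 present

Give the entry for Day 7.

Excused: 3, 6, 9, 15, 24, 39 → 63 (each term is the sum of the two before it).
For the present, +11 each step: 29, 40, 51, 62, 73, 84 → 95.
Combining the parts gives 63 excused, 95 present.

63 excused, 95 present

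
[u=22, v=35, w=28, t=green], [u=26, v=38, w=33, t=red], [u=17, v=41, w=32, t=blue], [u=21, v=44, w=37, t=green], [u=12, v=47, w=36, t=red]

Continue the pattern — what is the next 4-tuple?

U goes 22, 26, 17, 21, 12 → 16 (alternating steps +4, −9, +4, −9, …).
For the v, +3 each step: 35, 38, 41, 44, 47 → 50.
W — alternating steps +5, −1, +5, −1, …: 28, 33, 32, 37, 36 → 41.
T goes green, red, blue, green, red → blue (repeats green → red → blue).
Combining the parts gives [u=16, v=50, w=41, t=blue].

[u=16, v=50, w=41, t=blue]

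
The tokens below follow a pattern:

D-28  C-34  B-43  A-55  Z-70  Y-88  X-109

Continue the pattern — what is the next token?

W-133

Letter: letters move back 1 place in the alphabet, wrapping A→Z, so D, C, B, A, Z, Y, X → W.
Second component: differences are 6, 9, 12, … (increasing by 3 each time), so 28, 34, 43, 55, 70, 88, 109 → 133.
Combining the parts gives W-133.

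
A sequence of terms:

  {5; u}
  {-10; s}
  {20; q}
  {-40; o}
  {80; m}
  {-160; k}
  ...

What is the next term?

First component: 5, -10, 20, -40, 80, -160 → 320 (×(-2) each step).
Letter: u, s, q, o, m, k → i (letters move back 2 places in the alphabet).
Putting it together: {320; i}.

{320; i}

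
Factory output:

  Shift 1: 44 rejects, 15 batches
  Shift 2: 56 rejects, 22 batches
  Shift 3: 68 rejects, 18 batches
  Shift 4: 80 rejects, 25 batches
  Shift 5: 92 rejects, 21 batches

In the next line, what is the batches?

28

Batches goes 15, 22, 18, 25, 21 → 28 (alternating steps +7, −4, +7, −4, …).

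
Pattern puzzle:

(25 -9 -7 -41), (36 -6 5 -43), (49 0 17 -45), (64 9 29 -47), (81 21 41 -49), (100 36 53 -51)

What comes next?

(121 54 65 -53)

First part: perfect squares: 5², 6², 7², …; 25, 36, 49, 64, 81, 100 → 121.
Second part — differences are 3, 6, 9, … (increasing by 3 each time): -9, -6, 0, 9, 21, 36 → 54.
For the third part, +12 each step: -7, 5, 17, 29, 41, 53 → 65.
Fourth part: −2 each step; -41, -43, -45, -47, -49, -51 → -53.
Combining the parts gives (121 54 65 -53).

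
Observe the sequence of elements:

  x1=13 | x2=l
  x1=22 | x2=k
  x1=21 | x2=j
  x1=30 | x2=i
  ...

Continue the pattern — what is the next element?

x1=29 | x2=h

X1: alternating steps +9, −1, +9, −1, …, so 13, 22, 21, 30 → 29.
X2 — letters move back 1 place in the alphabet: l, k, j, i → h.
So the next element is x1=29 | x2=h.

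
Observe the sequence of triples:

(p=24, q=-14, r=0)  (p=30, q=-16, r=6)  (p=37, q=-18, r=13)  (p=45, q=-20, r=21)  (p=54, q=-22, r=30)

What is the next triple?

(p=64, q=-24, r=40)

P — differences are 6, 7, 8, … (increasing by 1 each time): 24, 30, 37, 45, 54 → 64.
Q: −2 each step, so -14, -16, -18, -20, -22 → -24.
R: differences are 6, 7, 8, … (increasing by 1 each time); 0, 6, 13, 21, 30 → 40.
Combining the parts gives (p=64, q=-24, r=40).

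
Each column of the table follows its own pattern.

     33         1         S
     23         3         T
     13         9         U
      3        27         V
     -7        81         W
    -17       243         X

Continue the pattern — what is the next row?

-27  729  Y

First component: −10 each step; 33, 23, 13, 3, -7, -17 → -27.
Second component: 1, 3, 9, 27, 81, 243 → 729 (×3 each step).
For the letter, letters move forward 1 place in the alphabet: S, T, U, V, W, X → Y.
Combining the parts gives -27  729  Y.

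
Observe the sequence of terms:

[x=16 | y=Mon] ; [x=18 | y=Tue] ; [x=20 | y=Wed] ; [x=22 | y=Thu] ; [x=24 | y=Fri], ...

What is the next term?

For the x, +2 each step: 16, 18, 20, 22, 24 → 26.
Y: runs through the weekdays Mon→Sun; Mon, Tue, Wed, Thu, Fri → Sat.
So the next term is [x=26 | y=Sat].

[x=26 | y=Sat]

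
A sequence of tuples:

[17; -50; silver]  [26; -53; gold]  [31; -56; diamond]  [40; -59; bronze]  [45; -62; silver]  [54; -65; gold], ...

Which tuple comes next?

[59; -68; diamond]

First coordinate: alternating steps +9, +5, +9, +5, …; 17, 26, 31, 40, 45, 54 → 59.
Second coordinate: -50, -53, -56, -59, -62, -65 → -68 (−3 each step).
Rank goes silver, gold, diamond, bronze, silver, gold → diamond (repeats silver → gold → diamond → bronze).
Combining the parts gives [59; -68; diamond].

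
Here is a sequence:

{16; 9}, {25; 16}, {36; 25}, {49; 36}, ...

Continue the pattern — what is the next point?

First component: perfect squares: 4², 5², 6², …, so 16, 25, 36, 49 → 64.
Second component — perfect squares: 3², 4², 5², …: 9, 16, 25, 36 → 49.
Combining the parts gives {64; 49}.

{64; 49}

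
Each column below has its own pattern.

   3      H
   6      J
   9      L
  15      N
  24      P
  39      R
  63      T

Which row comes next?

102  V

First component: each term is the sum of the two before it; 3, 6, 9, 15, 24, 39, 63 → 102.
Letter — letters move forward 2 places in the alphabet: H, J, L, N, P, R, T → V.
Putting it together: 102  V.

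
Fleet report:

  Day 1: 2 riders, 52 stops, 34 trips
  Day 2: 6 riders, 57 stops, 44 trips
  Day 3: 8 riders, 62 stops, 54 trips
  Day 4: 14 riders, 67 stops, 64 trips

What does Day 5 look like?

Riders — each term is the sum of the two before it: 2, 6, 8, 14 → 22.
Stops: +5 each step; 52, 57, 62, 67 → 72.
Trips: +10 each step, so 34, 44, 54, 64 → 74.
So the next line is 22 riders, 72 stops, 74 trips.

22 riders, 72 stops, 74 trips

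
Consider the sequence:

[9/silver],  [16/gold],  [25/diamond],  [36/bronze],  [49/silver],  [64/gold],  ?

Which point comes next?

First value: perfect squares: 3², 4², 5², …; 9, 16, 25, 36, 49, 64 → 81.
Rank: silver, gold, diamond, bronze, silver, gold → diamond (repeats silver → gold → diamond → bronze).
Putting it together: [81/diamond].

[81/diamond]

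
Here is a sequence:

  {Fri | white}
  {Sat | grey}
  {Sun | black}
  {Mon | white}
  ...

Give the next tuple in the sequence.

{Tue | grey}

Day: Fri, Sat, Sun, Mon → Tue (runs through the weekdays Mon→Sun).
Shade — repeats white → grey → black: white, grey, black, white → grey.
Putting it together: {Tue | grey}.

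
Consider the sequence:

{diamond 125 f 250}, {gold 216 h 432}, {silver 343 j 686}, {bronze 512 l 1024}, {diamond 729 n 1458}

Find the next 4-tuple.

{gold 1000 p 2000}

Rank goes diamond, gold, silver, bronze, diamond → gold (repeats diamond → gold → silver → bronze).
Second component goes 125, 216, 343, 512, 729 → 1000 (perfect cubes: 5³, 6³, 7³, …).
Letter: letters move forward 2 places in the alphabet, so f, h, j, l, n → p.
For the fourth component, always 2 × the second component: 250, 432, 686, 1024, 1458 → 2000.
Putting it together: {gold 1000 p 2000}.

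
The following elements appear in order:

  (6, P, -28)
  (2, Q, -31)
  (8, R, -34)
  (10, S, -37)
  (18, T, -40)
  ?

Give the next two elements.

First entry: 6, 2, 8, 10, 18 → 28 → 46 (each term is the sum of the two before it).
Letter: P, Q, R, S, T → U → V (letters move forward 1 place in the alphabet).
Third entry: −3 each step, so -28, -31, -34, -37, -40 → -43 → -46.
So the next two elements are (28, U, -43) and (46, V, -46).

(28, U, -43), (46, V, -46)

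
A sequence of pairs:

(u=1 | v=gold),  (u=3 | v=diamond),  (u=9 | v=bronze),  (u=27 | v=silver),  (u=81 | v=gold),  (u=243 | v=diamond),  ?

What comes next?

U — ×3 each step: 1, 3, 9, 27, 81, 243 → 729.
V: gold, diamond, bronze, silver, gold, diamond → bronze (repeats gold → diamond → bronze → silver).
Putting it together: (u=729 | v=bronze).

(u=729 | v=bronze)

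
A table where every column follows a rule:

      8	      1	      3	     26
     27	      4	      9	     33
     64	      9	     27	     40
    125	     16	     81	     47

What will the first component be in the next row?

216

First component: 8, 27, 64, 125 → 216 (perfect cubes: 2³, 3³, 4³, …).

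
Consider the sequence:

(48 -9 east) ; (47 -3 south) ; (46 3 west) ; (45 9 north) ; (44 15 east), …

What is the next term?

(43 21 south)

First part — −1 each step: 48, 47, 46, 45, 44 → 43.
For the second part, +6 each step: -9, -3, 3, 9, 15 → 21.
Direction: repeats east → south → west → north, so east, south, west, north, east → south.
Putting it together: (43 21 south).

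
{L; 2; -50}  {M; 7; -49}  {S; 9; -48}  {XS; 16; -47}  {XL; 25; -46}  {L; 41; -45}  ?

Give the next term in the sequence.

Size: repeats L → M → S → XS → XL; L, M, S, XS, XL, L → M.
Second coordinate — each term is the sum of the two before it: 2, 7, 9, 16, 25, 41 → 66.
Third coordinate: +1 each step; -50, -49, -48, -47, -46, -45 → -44.
Putting it together: {M; 66; -44}.

{M; 66; -44}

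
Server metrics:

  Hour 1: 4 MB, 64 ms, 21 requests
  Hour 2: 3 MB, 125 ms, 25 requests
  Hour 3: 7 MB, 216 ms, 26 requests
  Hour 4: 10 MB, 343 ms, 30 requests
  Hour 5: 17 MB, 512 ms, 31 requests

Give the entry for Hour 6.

27 MB, 729 ms, 35 requests

MB: 4, 3, 7, 10, 17 → 27 (each term is the sum of the two before it).
Ms — perfect cubes: 4³, 5³, 6³, …: 64, 125, 216, 343, 512 → 729.
Requests: 21, 25, 26, 30, 31 → 35 (alternating steps +4, +1, +4, +1, …).
Combining the parts gives 27 MB, 729 ms, 35 requests.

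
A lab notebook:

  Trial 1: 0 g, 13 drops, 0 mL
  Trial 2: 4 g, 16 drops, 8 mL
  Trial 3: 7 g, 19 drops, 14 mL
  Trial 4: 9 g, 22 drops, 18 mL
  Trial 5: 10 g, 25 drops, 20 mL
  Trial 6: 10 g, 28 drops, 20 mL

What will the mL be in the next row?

G: differences are 4, 3, 2, … (decreasing by 1 each time), so 0, 4, 7, 9, 10, 10 → 9.
Drops: +3 each step, so 13, 16, 19, 22, 25, 28 → 31.
ML: always 2 × the g; 0, 8, 14, 18, 20, 20 → 18.

18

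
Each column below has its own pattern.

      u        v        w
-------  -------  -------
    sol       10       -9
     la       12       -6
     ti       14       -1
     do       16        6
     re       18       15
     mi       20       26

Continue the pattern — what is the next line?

fa  22  39

Column u: sol, la, ti, do, re, mi → fa (runs through the solfège scale do→ti).
For the column v, +2 each step: 10, 12, 14, 16, 18, 20 → 22.
Column w: differences are 3, 5, 7, … (increasing by 2 each time); -9, -6, -1, 6, 15, 26 → 39.
Combining the parts gives fa  22  39.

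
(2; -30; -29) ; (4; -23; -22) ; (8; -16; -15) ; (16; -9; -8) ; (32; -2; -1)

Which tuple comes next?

First entry goes 2, 4, 8, 16, 32 → 64 (×2 each step).
Second entry goes -30, -23, -16, -9, -2 → 5 (+7 each step).
Third entry: always 1 more than the second entry; -29, -22, -15, -8, -1 → 6.
So the next tuple is (64; 5; 6).

(64; 5; 6)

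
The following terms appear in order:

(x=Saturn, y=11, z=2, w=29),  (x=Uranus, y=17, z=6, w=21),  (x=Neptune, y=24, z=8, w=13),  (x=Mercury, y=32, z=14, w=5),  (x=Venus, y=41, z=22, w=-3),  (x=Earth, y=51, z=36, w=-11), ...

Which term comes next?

X — runs through the planets Mercury→Neptune: Saturn, Uranus, Neptune, Mercury, Venus, Earth → Mars.
Y goes 11, 17, 24, 32, 41, 51 → 62 (differences are 6, 7, 8, … (increasing by 1 each time)).
Z: each term is the sum of the two before it, so 2, 6, 8, 14, 22, 36 → 58.
W: −8 each step; 29, 21, 13, 5, -3, -11 → -19.
Putting it together: (x=Mars, y=62, z=58, w=-19).

(x=Mars, y=62, z=58, w=-19)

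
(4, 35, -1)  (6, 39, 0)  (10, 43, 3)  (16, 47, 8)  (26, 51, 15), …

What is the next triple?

First coordinate — each term is the sum of the two before it: 4, 6, 10, 16, 26 → 42.
For the second coordinate, +4 each step: 35, 39, 43, 47, 51 → 55.
Third coordinate: -1, 0, 3, 8, 15 → 24 (differences are 1, 3, 5, … (increasing by 2 each time)).
Combining the parts gives (42, 55, 24).

(42, 55, 24)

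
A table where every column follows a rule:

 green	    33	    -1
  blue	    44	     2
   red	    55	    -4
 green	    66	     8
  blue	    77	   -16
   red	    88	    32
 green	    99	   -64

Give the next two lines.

blue  110  128; red  121  -256

Colour — repeats green → blue → red: green, blue, red, green, blue, red, green → blue → red.
For the second component, +11 each step: 33, 44, 55, 66, 77, 88, 99 → 110 → 121.
Third component: ×(-2) each step; -1, 2, -4, 8, -16, 32, -64 → 128 → -256.
So the next two lines are blue  110  128 and red  121  -256.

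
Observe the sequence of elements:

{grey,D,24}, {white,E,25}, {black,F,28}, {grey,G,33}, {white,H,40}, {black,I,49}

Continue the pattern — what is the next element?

{grey,J,60}

Shade: repeats grey → white → black; grey, white, black, grey, white, black → grey.
Letter: letters move forward 1 place in the alphabet; D, E, F, G, H, I → J.
Third component goes 24, 25, 28, 33, 40, 49 → 60 (differences are 1, 3, 5, … (increasing by 2 each time)).
Putting it together: {grey,J,60}.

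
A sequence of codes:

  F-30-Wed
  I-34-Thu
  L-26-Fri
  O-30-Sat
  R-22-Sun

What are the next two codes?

U-26-Mon, X-18-Tue

Letter: letters move forward 3 places in the alphabet, so F, I, L, O, R → U → X.
Second component: alternating steps +4, −8, +4, −8, …; 30, 34, 26, 30, 22 → 26 → 18.
Day: runs through the weekdays Mon→Sun, so Wed, Thu, Fri, Sat, Sun → Mon → Tue.
So the next two codes are U-26-Mon and X-18-Tue.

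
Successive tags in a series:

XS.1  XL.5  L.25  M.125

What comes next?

S.625

Size: XS, XL, L, M → S (runs backward through clothing sizes XS→XL).
For the second component, ×5 each step: 1, 5, 25, 125 → 625.
So the next tag is S.625.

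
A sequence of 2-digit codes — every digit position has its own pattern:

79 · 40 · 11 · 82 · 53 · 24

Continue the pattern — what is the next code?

First digit — −3 each step, mod 10: 7, 4, 1, 8, 5, 2 → 9.
For the second digit, +1 each step, mod 10: 9, 0, 1, 2, 3, 4 → 5.
So the next code is 95.

95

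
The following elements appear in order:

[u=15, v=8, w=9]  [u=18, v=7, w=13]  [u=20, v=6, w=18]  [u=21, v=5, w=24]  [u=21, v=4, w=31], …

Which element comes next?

[u=20, v=3, w=39]

U goes 15, 18, 20, 21, 21 → 20 (differences are 3, 2, 1, … (decreasing by 1 each time)).
V — −1 each step: 8, 7, 6, 5, 4 → 3.
W: 9, 13, 18, 24, 31 → 39 (differences are 4, 5, 6, … (increasing by 1 each time)).
Putting it together: [u=20, v=3, w=39].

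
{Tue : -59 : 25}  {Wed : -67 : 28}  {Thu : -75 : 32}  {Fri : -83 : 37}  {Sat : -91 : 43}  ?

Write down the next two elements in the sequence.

{Sun : -99 : 50}, {Mon : -107 : 58}

Day: Tue, Wed, Thu, Fri, Sat → Sun → Mon (runs through the weekdays Mon→Sun).
Second entry: −8 each step, so -59, -67, -75, -83, -91 → -99 → -107.
Third entry: differences are 3, 4, 5, … (increasing by 1 each time); 25, 28, 32, 37, 43 → 50 → 58.
So the next two elements are {Sun : -99 : 50} and {Mon : -107 : 58}.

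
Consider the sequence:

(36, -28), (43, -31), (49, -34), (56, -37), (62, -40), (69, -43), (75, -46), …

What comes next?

(82, -49)

First component: alternating steps +7, +6, +7, +6, …; 36, 43, 49, 56, 62, 69, 75 → 82.
Second component goes -28, -31, -34, -37, -40, -43, -46 → -49 (−3 each step).
Combining the parts gives (82, -49).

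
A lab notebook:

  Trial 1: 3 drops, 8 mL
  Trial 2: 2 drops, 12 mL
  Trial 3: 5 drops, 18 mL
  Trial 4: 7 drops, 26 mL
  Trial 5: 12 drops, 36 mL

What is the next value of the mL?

ML: 8, 12, 18, 26, 36 → 48 (differences are 4, 6, 8, … (increasing by 2 each time)).

48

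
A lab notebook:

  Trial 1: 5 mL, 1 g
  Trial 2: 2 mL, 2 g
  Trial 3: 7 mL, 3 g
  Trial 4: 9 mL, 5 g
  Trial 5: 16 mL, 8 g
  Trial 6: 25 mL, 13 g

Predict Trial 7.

For the mL, each term is the sum of the two before it: 5, 2, 7, 9, 16, 25 → 41.
G goes 1, 2, 3, 5, 8, 13 → 21 (each term is the sum of the two before it).
Putting it together: 41 mL, 21 g.

41 mL, 21 g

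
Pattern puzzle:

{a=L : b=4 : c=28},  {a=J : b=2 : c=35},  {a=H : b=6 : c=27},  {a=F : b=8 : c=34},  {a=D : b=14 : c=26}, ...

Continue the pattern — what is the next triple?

{a=B : b=22 : c=33}

A goes L, J, H, F, D → B (letters move back 2 places in the alphabet).
B: 4, 2, 6, 8, 14 → 22 (each term is the sum of the two before it).
C — alternating steps +7, −8, +7, −8, …: 28, 35, 27, 34, 26 → 33.
Putting it together: {a=B : b=22 : c=33}.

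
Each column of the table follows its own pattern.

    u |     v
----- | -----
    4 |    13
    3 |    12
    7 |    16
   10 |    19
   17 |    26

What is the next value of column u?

Column u: each term is the sum of the two before it; 4, 3, 7, 10, 17 → 27.

27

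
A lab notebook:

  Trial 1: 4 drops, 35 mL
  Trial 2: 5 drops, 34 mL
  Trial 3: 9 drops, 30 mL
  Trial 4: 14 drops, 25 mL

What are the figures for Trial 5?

23 drops, 16 mL

For the drops, each term is the sum of the two before it: 4, 5, 9, 14 → 23.
ML: 35, 34, 30, 25 → 16 (together with the drops always sums to 39).
Putting it together: 23 drops, 16 mL.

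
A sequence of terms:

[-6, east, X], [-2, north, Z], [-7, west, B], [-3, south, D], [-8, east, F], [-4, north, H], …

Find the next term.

First value: alternating steps +4, −5, +4, −5, …, so -6, -2, -7, -3, -8, -4 → -9.
Direction: repeats east → north → west → south; east, north, west, south, east, north → west.
Letter: letters move forward 2 places in the alphabet, wrapping Z→A; X, Z, B, D, F, H → J.
So the next term is [-9, west, J].

[-9, west, J]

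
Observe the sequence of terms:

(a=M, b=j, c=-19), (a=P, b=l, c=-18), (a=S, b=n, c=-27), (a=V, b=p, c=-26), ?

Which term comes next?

A goes M, P, S, V → Y (letters move forward 3 places in the alphabet).
B — letters move forward 2 places in the alphabet: j, l, n, p → r.
C goes -19, -18, -27, -26 → -35 (alternating steps +1, −9, +1, −9, …).
Putting it together: (a=Y, b=r, c=-35).

(a=Y, b=r, c=-35)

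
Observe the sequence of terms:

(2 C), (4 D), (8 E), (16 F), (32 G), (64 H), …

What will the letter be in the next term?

First value: 2, 4, 8, 16, 32, 64 → 128 (×2 each step).
Letter goes C, D, E, F, G, H → I (letters move forward 1 place in the alphabet).

I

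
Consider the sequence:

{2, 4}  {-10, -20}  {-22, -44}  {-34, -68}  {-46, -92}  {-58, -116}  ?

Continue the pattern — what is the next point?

{-70, -140}

First value goes 2, -10, -22, -34, -46, -58 → -70 (−12 each step).
Second value — always 2 × the first value: 4, -20, -44, -68, -92, -116 → -140.
So the next point is {-70, -140}.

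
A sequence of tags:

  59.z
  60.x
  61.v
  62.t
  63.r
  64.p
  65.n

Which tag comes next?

66.l

First component — +1 each step: 59, 60, 61, 62, 63, 64, 65 → 66.
For the letter, letters move back 2 places in the alphabet: z, x, v, t, r, p, n → l.
Combining the parts gives 66.l.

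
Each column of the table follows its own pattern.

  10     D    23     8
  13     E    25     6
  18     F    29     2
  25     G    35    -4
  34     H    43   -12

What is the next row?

First component goes 10, 13, 18, 25, 34 → 45 (differences are 3, 5, 7, … (increasing by 2 each time)).
Letter: D, E, F, G, H → I (letters move forward 1 place in the alphabet).
Third component: differences are 2, 4, 6, … (increasing by 2 each time); 23, 25, 29, 35, 43 → 53.
Fourth component: 8, 6, 2, -4, -12 → -22 (together with the third component always sums to 31).
So the next row is 45  I  53  -22.

45  I  53  -22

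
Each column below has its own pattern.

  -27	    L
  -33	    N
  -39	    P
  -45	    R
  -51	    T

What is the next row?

-57  V

For the first component, −6 each step: -27, -33, -39, -45, -51 → -57.
Letter goes L, N, P, R, T → V (letters move forward 2 places in the alphabet).
So the next row is -57  V.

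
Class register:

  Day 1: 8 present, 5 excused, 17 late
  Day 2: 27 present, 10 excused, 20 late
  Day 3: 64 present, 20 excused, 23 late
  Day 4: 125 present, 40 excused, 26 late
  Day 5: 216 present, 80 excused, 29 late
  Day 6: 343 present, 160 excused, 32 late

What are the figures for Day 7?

Present — perfect cubes: 2³, 3³, 4³, …: 8, 27, 64, 125, 216, 343 → 512.
Excused: 5, 10, 20, 40, 80, 160 → 320 (×2 each step).
For the late, +3 each step: 17, 20, 23, 26, 29, 32 → 35.
So the next line is 512 present, 320 excused, 35 late.

512 present, 320 excused, 35 late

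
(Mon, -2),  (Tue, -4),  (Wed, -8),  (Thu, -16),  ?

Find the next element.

(Fri, -32)

Day: Mon, Tue, Wed, Thu → Fri (runs through the weekdays Mon→Sun).
Second value: -2, -4, -8, -16 → -32 (×2 each step).
Combining the parts gives (Fri, -32).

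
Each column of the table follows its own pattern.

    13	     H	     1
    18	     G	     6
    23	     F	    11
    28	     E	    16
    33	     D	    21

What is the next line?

For the first component, +5 each step: 13, 18, 23, 28, 33 → 38.
Letter goes H, G, F, E, D → C (letters move back 1 place in the alphabet).
Third component — always 12 less than the first component: 1, 6, 11, 16, 21 → 26.
Combining the parts gives 38  C  26.

38  C  26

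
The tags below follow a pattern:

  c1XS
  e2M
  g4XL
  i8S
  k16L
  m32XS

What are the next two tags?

o64M then q128XL

Letter — letters move forward 2 places in the alphabet: c, e, g, i, k, m → o → q.
Second component: ×2 each step, so 1, 2, 4, 8, 16, 32 → 64 → 128.
Size: repeats XS → M → XL → S → L, so XS, M, XL, S, L, XS → M → XL.
Putting the parts together: o64M and then q128XL.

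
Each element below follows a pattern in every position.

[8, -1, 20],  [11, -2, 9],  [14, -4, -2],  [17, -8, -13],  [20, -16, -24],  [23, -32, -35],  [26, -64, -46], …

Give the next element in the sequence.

First value goes 8, 11, 14, 17, 20, 23, 26 → 29 (+3 each step).
Second value: ×2 each step, so -1, -2, -4, -8, -16, -32, -64 → -128.
Third value — −11 each step: 20, 9, -2, -13, -24, -35, -46 → -57.
So the next element is [29, -128, -57].

[29, -128, -57]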